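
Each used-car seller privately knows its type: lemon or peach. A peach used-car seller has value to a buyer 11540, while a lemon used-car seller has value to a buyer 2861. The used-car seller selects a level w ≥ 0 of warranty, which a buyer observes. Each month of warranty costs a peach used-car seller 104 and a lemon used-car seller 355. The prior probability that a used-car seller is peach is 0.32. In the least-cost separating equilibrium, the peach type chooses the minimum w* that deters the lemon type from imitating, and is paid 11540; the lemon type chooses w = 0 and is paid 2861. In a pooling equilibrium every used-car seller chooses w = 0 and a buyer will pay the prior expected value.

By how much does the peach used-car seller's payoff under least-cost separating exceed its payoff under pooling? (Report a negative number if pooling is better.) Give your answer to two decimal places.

Least-cost separating signal: w* solves 2861 = 11540 − 355·w*, so w* = (11540 − 2861)/355 ≈ 24.4479.
Peach type's separating payoff: 11540 − 104 × w* = 11540 − 104 × (11540 − 2861)/355 = 11540 − 902616/355 ≈ 8997.4197.
Pooling payoff: 0.32 × 11540 + 0.68 × 2861 = 5638.28.
Difference: 8997.4197 − 5638.28 = 3359.1397, i.e. 3359.14 to two decimal places.
The peach type prefers to separate.

3359.14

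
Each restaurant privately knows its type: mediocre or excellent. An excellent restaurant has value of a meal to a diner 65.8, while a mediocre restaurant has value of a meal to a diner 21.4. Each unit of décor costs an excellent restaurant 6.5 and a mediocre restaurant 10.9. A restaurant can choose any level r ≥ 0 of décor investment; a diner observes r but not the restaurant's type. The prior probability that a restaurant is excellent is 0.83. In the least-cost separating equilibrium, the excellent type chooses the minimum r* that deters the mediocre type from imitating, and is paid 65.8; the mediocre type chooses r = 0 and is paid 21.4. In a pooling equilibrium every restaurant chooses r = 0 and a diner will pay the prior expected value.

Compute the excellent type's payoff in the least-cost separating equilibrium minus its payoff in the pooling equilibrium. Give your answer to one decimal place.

Least-cost separating signal: r* solves 21.4 = 65.8 − 10.9·r*, so r* = (65.8 − 21.4)/10.9 ≈ 4.0734.
Excellent type's separating payoff: 65.8 − 6.5 × r* = 65.8 − 6.5 × (65.8 − 21.4)/10.9 = 65.8 − 288.6/10.9 ≈ 39.323.
Pooling payoff: 0.83 × 65.8 + 0.17 × 21.4 = 58.252.
Difference: 39.323 − 58.252 = -18.929, i.e. -18.9 to one decimal place.
The excellent type would prefer the pooling outcome.

-18.9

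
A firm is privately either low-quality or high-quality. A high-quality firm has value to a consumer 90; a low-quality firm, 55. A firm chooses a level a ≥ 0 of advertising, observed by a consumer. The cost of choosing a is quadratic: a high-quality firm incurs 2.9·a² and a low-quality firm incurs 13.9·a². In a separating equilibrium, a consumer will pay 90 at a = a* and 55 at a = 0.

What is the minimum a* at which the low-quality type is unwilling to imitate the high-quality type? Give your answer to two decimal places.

1.59

The low-quality type at a = 0 receives 55; imitating at a* yields 90 − 13.9·a*².
Indifference: 55 = 90 − 13.9·a*², so a*² = (90 − 55) / 13.9 ≈ 2.5180.
a* = √2.5180 ≈ 1.59.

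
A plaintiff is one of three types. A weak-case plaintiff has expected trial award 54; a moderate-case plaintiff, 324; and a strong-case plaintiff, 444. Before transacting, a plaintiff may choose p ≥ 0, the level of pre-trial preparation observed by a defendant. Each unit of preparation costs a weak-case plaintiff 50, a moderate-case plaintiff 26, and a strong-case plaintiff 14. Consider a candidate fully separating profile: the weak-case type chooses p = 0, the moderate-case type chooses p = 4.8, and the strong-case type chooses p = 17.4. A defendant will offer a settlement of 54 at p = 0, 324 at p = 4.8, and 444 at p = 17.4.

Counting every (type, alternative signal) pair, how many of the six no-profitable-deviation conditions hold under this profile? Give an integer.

Strong-case (own payoff 444 − 14×17.4 = 200.4): to p=0 gives 54 → no gain ✓; to p=4.8 gives 324 − 14×4.8 = 256.8 → profitable ✗.
Weak-case (own payoff 54): to p=4.8 gives 324 − 50×4.8 = 84 → profitable ✗; to p=17.4 gives 444 − 50×17.4 = -426 → no gain ✓.
Moderate-case (own payoff 324 − 26×4.8 = 199.2): to p=0 gives 54 → no gain ✓; to p=17.4 gives 444 − 26×17.4 = -8.4 → no gain ✓.
4 of the 6 constraints hold; not an equilibrium.

4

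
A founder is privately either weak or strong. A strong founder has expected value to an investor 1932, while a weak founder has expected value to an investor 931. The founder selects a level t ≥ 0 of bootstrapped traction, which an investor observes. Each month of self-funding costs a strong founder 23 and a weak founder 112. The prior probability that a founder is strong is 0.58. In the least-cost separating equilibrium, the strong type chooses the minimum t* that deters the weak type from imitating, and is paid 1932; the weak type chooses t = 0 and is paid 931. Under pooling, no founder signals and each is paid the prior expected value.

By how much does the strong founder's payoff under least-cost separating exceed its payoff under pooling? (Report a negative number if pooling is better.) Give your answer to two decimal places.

214.86

Least-cost separating signal: t* solves 931 = 1932 − 112·t*, so t* = (1932 − 931)/112 = 8.9375.
Strong type's separating payoff: 1932 − 23 × t* = 1932 − 23 × (1932 − 931)/112 = 1932 − 23023/112 = 1726.4375.
Pooling payoff: 0.58 × 1932 + 0.42 × 931 = 1511.58.
Difference: 1726.4375 − 1511.58 = 214.8575, i.e. 214.86 to two decimal places.
The strong type prefers to separate.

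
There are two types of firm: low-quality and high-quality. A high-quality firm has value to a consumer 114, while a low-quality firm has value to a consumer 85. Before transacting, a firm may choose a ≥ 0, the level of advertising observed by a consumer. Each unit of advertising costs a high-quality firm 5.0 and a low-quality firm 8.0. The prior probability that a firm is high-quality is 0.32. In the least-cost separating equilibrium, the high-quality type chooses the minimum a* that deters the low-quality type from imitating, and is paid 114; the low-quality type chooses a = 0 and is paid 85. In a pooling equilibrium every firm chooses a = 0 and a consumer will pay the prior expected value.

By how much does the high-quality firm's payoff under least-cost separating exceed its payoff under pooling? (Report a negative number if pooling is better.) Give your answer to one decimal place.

Least-cost separating signal: a* solves 85 = 114 − 8.0·a*, so a* = (114 − 85)/8.0 = 3.625.
High-quality type's separating payoff: 114 − 5.0 × a* = 114 − 5.0 × (114 − 85)/8.0 = 114 − 145/8.0 = 95.875.
Pooling payoff: 0.32 × 114 + 0.68 × 85 = 94.28.
Difference: 95.875 − 94.28 = 1.595, i.e. 1.6 to one decimal place.
The high-quality type prefers to separate.

1.6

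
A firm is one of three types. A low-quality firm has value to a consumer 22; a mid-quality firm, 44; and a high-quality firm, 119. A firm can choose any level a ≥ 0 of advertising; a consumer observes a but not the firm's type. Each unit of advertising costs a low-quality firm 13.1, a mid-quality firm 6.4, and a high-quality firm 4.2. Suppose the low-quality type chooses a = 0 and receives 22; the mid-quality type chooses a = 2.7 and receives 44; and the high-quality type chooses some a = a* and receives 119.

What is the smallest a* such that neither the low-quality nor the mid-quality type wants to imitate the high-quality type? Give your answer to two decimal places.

14.42

Low-quality type (on-path payoff 22) won't mimic when 22 ≥ 119 − 13.1·a*, i.e. a* ≥ 7.40.
Mid-quality type (on-path payoff 44 − 6.4×2.7 = 26.72) won't mimic when 26.72 ≥ 119 − 6.4·a*, i.e. a* ≥ 14.42.
Both must hold, so a* = max(7.40, 14.42) = 14.42. The mid-quality type's constraint binds.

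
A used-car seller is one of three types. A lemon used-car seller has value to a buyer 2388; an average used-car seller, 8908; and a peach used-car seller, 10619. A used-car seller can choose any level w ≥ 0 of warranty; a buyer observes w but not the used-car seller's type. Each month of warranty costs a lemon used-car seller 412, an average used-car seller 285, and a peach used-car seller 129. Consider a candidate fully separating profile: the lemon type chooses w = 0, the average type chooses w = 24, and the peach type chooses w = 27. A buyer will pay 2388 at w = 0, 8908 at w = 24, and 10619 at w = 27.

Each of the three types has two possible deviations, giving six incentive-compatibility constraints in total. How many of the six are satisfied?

4

Peach (own payoff 10619 − 129×27 = 7136): to w=0 gives 2388 → no gain ✓; to w=24 gives 8908 − 129×24 = 5812 → no gain ✓.
Average (own payoff 8908 − 285×24 = 2068): to w=0 gives 2388 → profitable ✗; to w=27 gives 10619 − 285×27 = 2924 → profitable ✗.
Lemon (own payoff 2388): to w=24 gives 8908 − 412×24 = -980 → no gain ✓; to w=27 gives 10619 − 412×27 = -505 → no gain ✓.
4 of the 6 constraints hold; not an equilibrium.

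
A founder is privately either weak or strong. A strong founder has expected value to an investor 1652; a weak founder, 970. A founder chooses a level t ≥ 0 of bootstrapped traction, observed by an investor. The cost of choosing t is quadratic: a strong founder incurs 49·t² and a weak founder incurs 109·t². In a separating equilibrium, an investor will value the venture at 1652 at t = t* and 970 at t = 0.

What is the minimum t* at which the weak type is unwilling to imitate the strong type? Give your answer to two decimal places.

The weak type at t = 0 receives 970; imitating at t* yields 1652 − 109·t*².
Indifference: 970 = 1652 − 109·t*², so t*² = (1652 − 970) / 109 ≈ 6.2569.
t* = √6.2569 ≈ 2.50.

2.50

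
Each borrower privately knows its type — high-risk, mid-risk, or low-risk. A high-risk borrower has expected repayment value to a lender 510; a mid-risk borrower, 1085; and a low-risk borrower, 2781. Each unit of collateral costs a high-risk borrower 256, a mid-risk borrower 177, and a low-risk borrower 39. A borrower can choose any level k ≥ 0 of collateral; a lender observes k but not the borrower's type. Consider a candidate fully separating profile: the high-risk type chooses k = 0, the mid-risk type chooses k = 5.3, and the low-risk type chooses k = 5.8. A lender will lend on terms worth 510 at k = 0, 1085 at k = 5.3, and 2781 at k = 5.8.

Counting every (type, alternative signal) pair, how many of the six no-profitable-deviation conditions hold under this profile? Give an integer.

3

High-risk (own payoff 510): to k=5.3 gives 1085 − 256×5.3 = -271.8 → no gain ✓; to k=5.8 gives 2781 − 256×5.8 = 1296.2 → profitable ✗.
Mid-risk (own payoff 1085 − 177×5.3 = 146.9): to k=0 gives 510 → profitable ✗; to k=5.8 gives 2781 − 177×5.8 = 1754.4 → profitable ✗.
Low-risk (own payoff 2781 − 39×5.8 = 2554.8): to k=0 gives 510 → no gain ✓; to k=5.3 gives 1085 − 39×5.3 = 878.3 → no gain ✓.
3 of the 6 constraints hold; not an equilibrium.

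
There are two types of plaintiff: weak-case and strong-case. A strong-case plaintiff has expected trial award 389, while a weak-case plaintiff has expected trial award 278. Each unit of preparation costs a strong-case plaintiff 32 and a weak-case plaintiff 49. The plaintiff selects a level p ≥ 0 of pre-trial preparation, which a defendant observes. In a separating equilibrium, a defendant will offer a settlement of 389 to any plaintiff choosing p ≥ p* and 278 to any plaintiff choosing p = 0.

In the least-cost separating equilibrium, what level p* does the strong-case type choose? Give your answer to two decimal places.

2.27

A weak-case plaintiff choosing p = 0 receives 278.
Imitating at p* instead would pay 389 at cost 49·p*, netting 389 − 49·p*.
Indifference: 278 = 389 − 49·p*, so p* = (389 − 278) / 49 ≈ 2.27.
This is the weak-case type's binding incentive-compatibility constraint; any p ≥ 2.27 sustains separation on that side.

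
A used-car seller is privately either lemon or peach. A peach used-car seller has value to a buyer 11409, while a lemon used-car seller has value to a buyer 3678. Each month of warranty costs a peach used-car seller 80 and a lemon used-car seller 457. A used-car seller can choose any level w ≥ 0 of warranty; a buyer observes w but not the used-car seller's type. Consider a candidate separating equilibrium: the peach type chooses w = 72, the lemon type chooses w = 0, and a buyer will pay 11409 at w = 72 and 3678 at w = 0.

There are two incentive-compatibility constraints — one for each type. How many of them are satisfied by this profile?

2

Peach type: signal → 11409 − 80 × 72 = 5649; deviate to 0 → 3678. IC holds (5649 ≥ 3678).
Lemon type: stay at 0 → 3678; mimic → 11409 − 457 × 72 = -21495. IC holds (3678 ≥ -21495).
2 of 2 constraints hold, so this is a separating equilibrium.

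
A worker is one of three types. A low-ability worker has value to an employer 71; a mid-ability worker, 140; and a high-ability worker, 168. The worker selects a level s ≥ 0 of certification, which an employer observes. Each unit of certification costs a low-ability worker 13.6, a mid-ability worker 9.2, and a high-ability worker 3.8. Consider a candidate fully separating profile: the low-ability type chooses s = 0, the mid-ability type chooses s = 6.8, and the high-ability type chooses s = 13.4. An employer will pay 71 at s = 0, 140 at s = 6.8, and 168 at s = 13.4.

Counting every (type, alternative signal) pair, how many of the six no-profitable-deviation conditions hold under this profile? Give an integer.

High-ability (own payoff 168 − 3.8×13.4 = 117.08): to s=0 gives 71 → no gain ✓; to s=6.8 gives 140 − 3.8×6.8 = 114.16 → no gain ✓.
Mid-ability (own payoff 140 − 9.2×6.8 = 77.44): to s=0 gives 71 → no gain ✓; to s=13.4 gives 168 − 9.2×13.4 = 44.72 → no gain ✓.
Low-ability (own payoff 71): to s=6.8 gives 140 − 13.6×6.8 = 47.52 → no gain ✓; to s=13.4 gives 168 − 13.6×13.4 = -14.24 → no gain ✓.
6 of the 6 constraints hold; this profile is a separating equilibrium.

6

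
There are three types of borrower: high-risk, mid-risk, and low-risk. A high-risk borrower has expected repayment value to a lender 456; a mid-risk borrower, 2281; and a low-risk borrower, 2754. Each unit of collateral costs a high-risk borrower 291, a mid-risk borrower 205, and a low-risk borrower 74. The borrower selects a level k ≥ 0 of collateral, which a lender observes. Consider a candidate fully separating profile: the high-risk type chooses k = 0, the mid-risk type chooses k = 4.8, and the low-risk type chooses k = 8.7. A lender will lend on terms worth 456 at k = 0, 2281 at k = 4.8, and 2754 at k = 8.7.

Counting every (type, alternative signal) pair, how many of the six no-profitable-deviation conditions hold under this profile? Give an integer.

Mid-risk (own payoff 2281 − 205×4.8 = 1297): to k=0 gives 456 → no gain ✓; to k=8.7 gives 2754 − 205×8.7 = 970.5 → no gain ✓.
Low-risk (own payoff 2754 − 74×8.7 = 2110.2): to k=0 gives 456 → no gain ✓; to k=4.8 gives 2281 − 74×4.8 = 1925.8 → no gain ✓.
High-risk (own payoff 456): to k=4.8 gives 2281 − 291×4.8 = 884.2 → profitable ✗; to k=8.7 gives 2754 − 291×8.7 = 222.3 → no gain ✓.
5 of the 6 constraints hold; not an equilibrium.

5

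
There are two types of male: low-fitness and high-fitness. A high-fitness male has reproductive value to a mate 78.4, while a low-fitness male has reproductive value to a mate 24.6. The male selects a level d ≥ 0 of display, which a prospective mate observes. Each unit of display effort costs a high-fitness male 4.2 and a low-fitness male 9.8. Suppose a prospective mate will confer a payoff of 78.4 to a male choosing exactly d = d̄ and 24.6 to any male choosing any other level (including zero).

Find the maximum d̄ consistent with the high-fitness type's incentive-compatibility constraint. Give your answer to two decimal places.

12.81

Choosing d̄ yields the high-fitness type 78.4 − 4.2·d̄; choosing zero yields 24.6.
The high-fitness type is indifferent at 78.4 − 4.2·d̄ = 24.6, i.e. d̄ = (78.4 − 24.6) / 4.2 ≈ 12.81.
For any d̄ above 12.81 the high-fitness type would rather pool at zero, so separation collapses.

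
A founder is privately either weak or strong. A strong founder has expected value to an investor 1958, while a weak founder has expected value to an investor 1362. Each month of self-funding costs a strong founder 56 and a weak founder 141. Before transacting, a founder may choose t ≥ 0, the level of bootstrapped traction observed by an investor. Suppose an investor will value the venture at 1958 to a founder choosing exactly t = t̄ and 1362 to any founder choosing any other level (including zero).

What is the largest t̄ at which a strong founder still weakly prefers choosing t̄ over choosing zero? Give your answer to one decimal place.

Choosing t̄ yields the strong type 1958 − 56·t̄; choosing zero yields 1362.
The strong type is indifferent at 1958 − 56·t̄ = 1362, i.e. t̄ = (1958 − 1362) / 56 ≈ 10.6.
For any t̄ above 10.6 the strong type would rather pool at zero, so separation collapses.

10.6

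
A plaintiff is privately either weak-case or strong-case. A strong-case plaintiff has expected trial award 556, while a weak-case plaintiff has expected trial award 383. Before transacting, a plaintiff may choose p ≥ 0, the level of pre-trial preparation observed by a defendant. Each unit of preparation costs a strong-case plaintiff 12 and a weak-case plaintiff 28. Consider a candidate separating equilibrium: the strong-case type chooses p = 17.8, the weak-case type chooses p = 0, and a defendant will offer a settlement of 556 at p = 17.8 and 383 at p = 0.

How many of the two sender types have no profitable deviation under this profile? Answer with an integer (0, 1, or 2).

Strong-case type: signal → 556 − 12 × 17.8 = 342.4; deviate to 0 → 383. IC fails (342.4 < 383).
Weak-case type: stay at 0 → 383; mimic → 556 − 28 × 17.8 = 57.6. IC holds (383 ≥ 57.6).
1 of 2 constraints hold, so this profile is not an equilibrium.

1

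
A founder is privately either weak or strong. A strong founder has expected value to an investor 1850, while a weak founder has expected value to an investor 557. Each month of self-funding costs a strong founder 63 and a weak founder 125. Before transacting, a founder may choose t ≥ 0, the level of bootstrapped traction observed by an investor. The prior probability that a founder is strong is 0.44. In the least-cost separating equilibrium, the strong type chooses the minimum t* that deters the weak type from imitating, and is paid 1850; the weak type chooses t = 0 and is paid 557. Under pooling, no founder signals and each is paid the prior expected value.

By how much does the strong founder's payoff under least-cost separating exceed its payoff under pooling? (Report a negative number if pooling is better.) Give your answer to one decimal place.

72.4

Least-cost separating signal: t* solves 557 = 1850 − 125·t*, so t* = (1850 − 557)/125 = 10.344.
Strong type's separating payoff: 1850 − 63 × t* = 1850 − 63 × (1850 − 557)/125 = 1850 − 81459/125 = 1198.328.
Pooling payoff: 0.44 × 1850 + 0.56 × 557 = 1125.92.
Difference: 1198.328 − 1125.92 = 72.408, i.e. 72.4 to one decimal place.
The strong type prefers to separate.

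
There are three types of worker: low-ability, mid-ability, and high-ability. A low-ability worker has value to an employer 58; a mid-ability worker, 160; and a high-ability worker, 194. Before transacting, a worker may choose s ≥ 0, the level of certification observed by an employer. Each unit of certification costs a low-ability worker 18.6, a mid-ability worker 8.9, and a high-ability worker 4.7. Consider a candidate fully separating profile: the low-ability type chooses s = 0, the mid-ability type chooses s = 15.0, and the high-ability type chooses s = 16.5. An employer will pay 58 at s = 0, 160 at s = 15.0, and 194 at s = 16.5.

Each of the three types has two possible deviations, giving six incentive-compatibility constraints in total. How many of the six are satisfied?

Low-ability (own payoff 58): to s=15.0 gives 160 − 18.6×15.0 = -119 → no gain ✓; to s=16.5 gives 194 − 18.6×16.5 = -112.9 → no gain ✓.
High-ability (own payoff 194 − 4.7×16.5 = 116.45): to s=0 gives 58 → no gain ✓; to s=15.0 gives 160 − 4.7×15.0 = 89.5 → no gain ✓.
Mid-ability (own payoff 160 − 8.9×15.0 = 26.5): to s=0 gives 58 → profitable ✗; to s=16.5 gives 194 − 8.9×16.5 = 47.15 → profitable ✗.
4 of the 6 constraints hold; not an equilibrium.

4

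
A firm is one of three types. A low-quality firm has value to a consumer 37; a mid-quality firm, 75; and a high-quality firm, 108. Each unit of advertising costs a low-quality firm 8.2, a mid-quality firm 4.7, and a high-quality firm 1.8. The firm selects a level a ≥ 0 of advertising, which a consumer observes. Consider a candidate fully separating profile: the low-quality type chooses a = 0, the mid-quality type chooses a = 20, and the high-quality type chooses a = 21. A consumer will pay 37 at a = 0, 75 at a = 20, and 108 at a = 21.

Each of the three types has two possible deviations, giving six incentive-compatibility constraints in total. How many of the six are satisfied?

4

High-quality (own payoff 108 − 1.8×21 = 70.2): to a=0 gives 37 → no gain ✓; to a=20 gives 75 − 1.8×20 = 39 → no gain ✓.
Low-quality (own payoff 37): to a=20 gives 75 − 8.2×20 = -89 → no gain ✓; to a=21 gives 108 − 8.2×21 = -64.2 → no gain ✓.
Mid-quality (own payoff 75 − 4.7×20 = -19): to a=0 gives 37 → profitable ✗; to a=21 gives 108 − 4.7×21 = 9.3 → profitable ✗.
4 of the 6 constraints hold; not an equilibrium.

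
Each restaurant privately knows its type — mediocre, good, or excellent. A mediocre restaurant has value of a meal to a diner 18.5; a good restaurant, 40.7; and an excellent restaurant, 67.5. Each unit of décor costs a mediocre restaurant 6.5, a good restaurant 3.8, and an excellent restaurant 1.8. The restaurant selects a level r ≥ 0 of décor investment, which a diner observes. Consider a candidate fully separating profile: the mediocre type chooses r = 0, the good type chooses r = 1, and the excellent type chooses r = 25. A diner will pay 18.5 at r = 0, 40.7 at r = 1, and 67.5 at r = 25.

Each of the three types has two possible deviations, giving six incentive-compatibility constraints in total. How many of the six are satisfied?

4

Good (own payoff 40.7 − 3.8×1 = 36.9): to r=0 gives 18.5 → no gain ✓; to r=25 gives 67.5 − 3.8×25 = -27.5 → no gain ✓.
Mediocre (own payoff 18.5): to r=1 gives 40.7 − 6.5×1 = 34.2 → profitable ✗; to r=25 gives 67.5 − 6.5×25 = -95 → no gain ✓.
Excellent (own payoff 67.5 − 1.8×25 = 22.5): to r=0 gives 18.5 → no gain ✓; to r=1 gives 40.7 − 1.8×1 = 38.9 → profitable ✗.
4 of the 6 constraints hold; not an equilibrium.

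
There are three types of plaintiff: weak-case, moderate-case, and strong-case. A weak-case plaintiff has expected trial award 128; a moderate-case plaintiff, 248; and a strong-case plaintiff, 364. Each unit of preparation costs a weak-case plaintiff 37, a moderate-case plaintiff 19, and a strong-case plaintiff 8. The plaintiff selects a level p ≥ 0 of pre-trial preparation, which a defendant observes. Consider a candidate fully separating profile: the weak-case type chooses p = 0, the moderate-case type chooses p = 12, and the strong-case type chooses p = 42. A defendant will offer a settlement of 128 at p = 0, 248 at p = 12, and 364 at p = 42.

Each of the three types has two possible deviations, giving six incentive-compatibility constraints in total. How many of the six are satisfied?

Strong-case (own payoff 364 − 8×42 = 28): to p=0 gives 128 → profitable ✗; to p=12 gives 248 − 8×12 = 152 → profitable ✗.
Moderate-case (own payoff 248 − 19×12 = 20): to p=0 gives 128 → profitable ✗; to p=42 gives 364 − 19×42 = -434 → no gain ✓.
Weak-case (own payoff 128): to p=12 gives 248 − 37×12 = -196 → no gain ✓; to p=42 gives 364 − 37×42 = -1190 → no gain ✓.
3 of the 6 constraints hold; not an equilibrium.

3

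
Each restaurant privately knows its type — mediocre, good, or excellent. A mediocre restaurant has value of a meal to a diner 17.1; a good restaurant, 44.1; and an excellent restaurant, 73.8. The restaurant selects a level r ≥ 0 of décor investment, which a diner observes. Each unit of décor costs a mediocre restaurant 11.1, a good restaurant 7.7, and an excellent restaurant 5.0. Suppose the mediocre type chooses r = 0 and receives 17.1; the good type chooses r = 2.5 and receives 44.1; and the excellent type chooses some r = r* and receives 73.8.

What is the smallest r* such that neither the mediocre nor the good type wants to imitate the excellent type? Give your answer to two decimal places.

6.36

Mediocre type (on-path payoff 17.1) won't mimic when 17.1 ≥ 73.8 − 11.1·r*, i.e. r* ≥ 5.11.
Good type (on-path payoff 44.1 − 7.7×2.5 = 24.85) won't mimic when 24.85 ≥ 73.8 − 7.7·r*, i.e. r* ≥ 6.36.
Both must hold, so r* = max(5.11, 6.36) = 6.36. The good type's constraint binds.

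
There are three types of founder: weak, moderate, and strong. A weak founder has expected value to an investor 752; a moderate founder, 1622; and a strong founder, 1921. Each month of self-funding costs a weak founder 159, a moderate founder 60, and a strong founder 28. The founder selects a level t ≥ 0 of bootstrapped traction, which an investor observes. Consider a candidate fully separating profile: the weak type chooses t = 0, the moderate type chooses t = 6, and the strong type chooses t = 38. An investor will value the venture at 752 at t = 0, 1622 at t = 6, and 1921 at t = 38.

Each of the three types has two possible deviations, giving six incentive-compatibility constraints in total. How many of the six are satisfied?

5

Moderate (own payoff 1622 − 60×6 = 1262): to t=0 gives 752 → no gain ✓; to t=38 gives 1921 − 60×38 = -359 → no gain ✓.
Strong (own payoff 1921 − 28×38 = 857): to t=0 gives 752 → no gain ✓; to t=6 gives 1622 − 28×6 = 1454 → profitable ✗.
Weak (own payoff 752): to t=6 gives 1622 − 159×6 = 668 → no gain ✓; to t=38 gives 1921 − 159×38 = -4121 → no gain ✓.
5 of the 6 constraints hold; not an equilibrium.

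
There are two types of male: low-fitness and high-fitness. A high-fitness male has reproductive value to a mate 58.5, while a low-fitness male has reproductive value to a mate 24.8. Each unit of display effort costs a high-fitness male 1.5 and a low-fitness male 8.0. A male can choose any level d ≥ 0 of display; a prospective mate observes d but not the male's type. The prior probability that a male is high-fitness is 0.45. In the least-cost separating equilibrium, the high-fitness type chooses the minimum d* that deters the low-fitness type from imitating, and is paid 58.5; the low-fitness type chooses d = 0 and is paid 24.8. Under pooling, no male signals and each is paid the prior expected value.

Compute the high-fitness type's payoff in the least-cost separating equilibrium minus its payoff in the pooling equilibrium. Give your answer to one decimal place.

12.2

Least-cost separating signal: d* solves 24.8 = 58.5 − 8.0·d*, so d* = (58.5 − 24.8)/8.0 = 4.2125.
High-fitness type's separating payoff: 58.5 − 1.5 × d* = 58.5 − 1.5 × (58.5 − 24.8)/8.0 = 58.5 − 50.55/8.0 ≈ 52.181.
Pooling payoff: 0.45 × 58.5 + 0.55 × 24.8 = 39.965.
Difference: 52.181 − 39.965 = 12.216, i.e. 12.2 to one decimal place.
The high-fitness type prefers to separate.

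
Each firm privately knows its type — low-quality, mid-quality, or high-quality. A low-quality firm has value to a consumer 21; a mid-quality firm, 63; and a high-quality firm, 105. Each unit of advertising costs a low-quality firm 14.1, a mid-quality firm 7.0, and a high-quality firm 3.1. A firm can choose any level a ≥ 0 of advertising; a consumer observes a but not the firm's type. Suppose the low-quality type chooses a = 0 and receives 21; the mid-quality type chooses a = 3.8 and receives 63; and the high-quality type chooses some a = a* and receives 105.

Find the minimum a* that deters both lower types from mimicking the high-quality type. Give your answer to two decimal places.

Low-quality type (on-path payoff 21) won't mimic when 21 ≥ 105 − 14.1·a*, i.e. a* ≥ 5.96.
Mid-quality type (on-path payoff 63 − 7.0×3.8 = 36.4) won't mimic when 36.4 ≥ 105 − 7.0·a*, i.e. a* ≥ 9.80.
Both must hold, so a* = max(5.96, 9.80) = 9.80. The mid-quality type's constraint binds.

9.80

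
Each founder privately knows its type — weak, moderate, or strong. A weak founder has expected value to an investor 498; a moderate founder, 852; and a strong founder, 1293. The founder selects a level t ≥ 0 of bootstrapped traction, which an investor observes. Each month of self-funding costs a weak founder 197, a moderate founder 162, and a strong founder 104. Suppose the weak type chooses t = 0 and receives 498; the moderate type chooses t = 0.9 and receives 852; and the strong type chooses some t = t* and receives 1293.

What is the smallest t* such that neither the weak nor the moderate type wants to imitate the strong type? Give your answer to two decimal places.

Weak type (on-path payoff 498) won't mimic when 498 ≥ 1293 − 197·t*, i.e. t* ≥ 4.04.
Moderate type (on-path payoff 852 − 162×0.9 = 706.2) won't mimic when 706.2 ≥ 1293 − 162·t*, i.e. t* ≥ 3.62.
Both must hold, so t* = max(4.04, 3.62) = 4.04. The weak type's constraint binds.

4.04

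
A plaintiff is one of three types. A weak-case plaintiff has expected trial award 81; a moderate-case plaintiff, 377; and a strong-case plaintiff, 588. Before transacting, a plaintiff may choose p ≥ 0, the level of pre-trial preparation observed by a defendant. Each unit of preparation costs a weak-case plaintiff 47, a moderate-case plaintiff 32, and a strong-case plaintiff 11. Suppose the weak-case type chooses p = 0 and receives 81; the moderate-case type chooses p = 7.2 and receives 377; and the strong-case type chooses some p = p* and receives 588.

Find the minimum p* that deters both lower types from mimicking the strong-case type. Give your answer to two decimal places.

Moderate-case type (on-path payoff 377 − 32×7.2 = 146.6) won't mimic when 146.6 ≥ 588 − 32·p*, i.e. p* ≥ 13.79.
Weak-case type (on-path payoff 81) won't mimic when 81 ≥ 588 − 47·p*, i.e. p* ≥ 10.79.
Both must hold, so p* = max(10.79, 13.79) = 13.79. The moderate-case type's constraint binds.

13.79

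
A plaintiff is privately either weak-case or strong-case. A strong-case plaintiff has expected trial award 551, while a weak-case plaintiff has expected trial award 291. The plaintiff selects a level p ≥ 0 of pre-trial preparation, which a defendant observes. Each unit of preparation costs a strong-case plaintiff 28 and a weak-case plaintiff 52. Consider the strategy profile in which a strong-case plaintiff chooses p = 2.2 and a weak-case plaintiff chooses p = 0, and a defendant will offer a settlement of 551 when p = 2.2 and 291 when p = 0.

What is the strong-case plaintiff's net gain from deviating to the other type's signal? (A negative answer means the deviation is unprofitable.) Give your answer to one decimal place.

-198.4

Playing p = 2.2 the strong-case plaintiff receives 551 − 28 × 2.2 = 489.4.
Deviating to p = 0 yields 291 instead.
Gain from deviating: 291 − 489.4 = -198.4.
The gain is negative, so the strong-case type's incentive-compatibility constraint is satisfied.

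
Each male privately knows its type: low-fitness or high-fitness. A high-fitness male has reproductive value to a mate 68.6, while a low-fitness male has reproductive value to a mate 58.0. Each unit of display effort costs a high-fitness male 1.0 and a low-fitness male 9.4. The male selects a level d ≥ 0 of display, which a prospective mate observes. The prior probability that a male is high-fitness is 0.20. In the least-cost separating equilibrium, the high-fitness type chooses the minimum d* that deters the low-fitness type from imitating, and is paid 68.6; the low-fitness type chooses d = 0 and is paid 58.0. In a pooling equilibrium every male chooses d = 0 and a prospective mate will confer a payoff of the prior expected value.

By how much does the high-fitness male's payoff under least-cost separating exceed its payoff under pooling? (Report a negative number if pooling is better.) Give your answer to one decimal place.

7.4

Least-cost separating signal: d* solves 58.0 = 68.6 − 9.4·d*, so d* = (68.6 − 58.0)/9.4 ≈ 1.1277.
High-fitness type's separating payoff: 68.6 − 1.0 × d* = 68.6 − 1.0 × (68.6 − 58.0)/9.4 = 68.6 − 10.6/9.4 ≈ 67.472.
Pooling payoff: 0.20 × 68.6 + 0.80 × 58.0 = 60.12.
Difference: 67.472 − 60.12 = 7.352, i.e. 7.4 to one decimal place.
The high-fitness type prefers to separate.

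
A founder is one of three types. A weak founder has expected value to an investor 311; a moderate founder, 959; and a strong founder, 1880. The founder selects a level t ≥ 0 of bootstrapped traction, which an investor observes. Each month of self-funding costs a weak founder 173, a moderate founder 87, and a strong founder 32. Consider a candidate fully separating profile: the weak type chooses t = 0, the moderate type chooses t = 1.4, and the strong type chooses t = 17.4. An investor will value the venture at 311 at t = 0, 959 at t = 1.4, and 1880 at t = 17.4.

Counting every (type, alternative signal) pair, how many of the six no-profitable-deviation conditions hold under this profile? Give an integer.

Strong (own payoff 1880 − 32×17.4 = 1323.2): to t=0 gives 311 → no gain ✓; to t=1.4 gives 959 − 32×1.4 = 914.2 → no gain ✓.
Weak (own payoff 311): to t=1.4 gives 959 − 173×1.4 = 716.8 → profitable ✗; to t=17.4 gives 1880 − 173×17.4 = -1130.2 → no gain ✓.
Moderate (own payoff 959 − 87×1.4 = 837.2): to t=0 gives 311 → no gain ✓; to t=17.4 gives 1880 − 87×17.4 = 366.2 → no gain ✓.
5 of the 6 constraints hold; not an equilibrium.

5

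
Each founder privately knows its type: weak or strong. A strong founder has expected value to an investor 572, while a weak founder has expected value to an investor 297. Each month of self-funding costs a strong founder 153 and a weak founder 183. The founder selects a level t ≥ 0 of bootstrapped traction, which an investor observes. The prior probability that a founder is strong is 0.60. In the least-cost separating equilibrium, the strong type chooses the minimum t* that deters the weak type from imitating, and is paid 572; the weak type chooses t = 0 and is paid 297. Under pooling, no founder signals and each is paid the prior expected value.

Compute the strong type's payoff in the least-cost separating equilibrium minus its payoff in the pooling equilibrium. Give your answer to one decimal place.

Least-cost separating signal: t* solves 297 = 572 − 183·t*, so t* = (572 − 297)/183 ≈ 1.5027.
Strong type's separating payoff: 572 − 153 × t* = 572 − 153 × (572 − 297)/183 = 572 − 42075/183 ≈ 342.082.
Pooling payoff: 0.60 × 572 + 0.40 × 297 = 462.
Difference: 342.082 − 462 = -119.918, i.e. -119.9 to one decimal place.
The strong type would prefer the pooling outcome.

-119.9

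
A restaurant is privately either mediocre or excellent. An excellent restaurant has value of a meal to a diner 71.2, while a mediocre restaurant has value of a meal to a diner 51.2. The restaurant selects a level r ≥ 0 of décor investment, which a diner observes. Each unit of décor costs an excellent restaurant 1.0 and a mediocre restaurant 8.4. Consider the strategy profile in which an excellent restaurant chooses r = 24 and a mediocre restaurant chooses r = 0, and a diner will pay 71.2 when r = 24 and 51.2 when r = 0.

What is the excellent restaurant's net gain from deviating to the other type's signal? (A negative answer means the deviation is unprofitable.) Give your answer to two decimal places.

Playing r = 24 the excellent restaurant receives 71.2 − 1.0 × 24 = 47.2.
Deviating to r = 0 yields 51.2 instead.
Gain from deviating: 51.2 − 47.2 = 4.00.
The gain is positive, so the excellent type's incentive-compatibility constraint is violated — this profile is not a separating equilibrium.

4.00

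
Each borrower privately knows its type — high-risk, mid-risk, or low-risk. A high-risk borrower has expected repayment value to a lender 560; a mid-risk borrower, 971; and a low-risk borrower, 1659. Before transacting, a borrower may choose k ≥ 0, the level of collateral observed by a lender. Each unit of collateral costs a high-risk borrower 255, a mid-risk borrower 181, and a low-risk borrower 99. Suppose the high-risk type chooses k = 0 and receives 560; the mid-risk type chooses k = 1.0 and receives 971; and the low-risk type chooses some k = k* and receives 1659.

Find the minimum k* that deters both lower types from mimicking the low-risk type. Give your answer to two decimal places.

High-risk type (on-path payoff 560) won't mimic when 560 ≥ 1659 − 255·k*, i.e. k* ≥ 4.31.
Mid-risk type (on-path payoff 971 − 181×1.0 = 790) won't mimic when 790 ≥ 1659 − 181·k*, i.e. k* ≥ 4.80.
Both must hold, so k* = max(4.31, 4.80) = 4.80. The mid-risk type's constraint binds.

4.80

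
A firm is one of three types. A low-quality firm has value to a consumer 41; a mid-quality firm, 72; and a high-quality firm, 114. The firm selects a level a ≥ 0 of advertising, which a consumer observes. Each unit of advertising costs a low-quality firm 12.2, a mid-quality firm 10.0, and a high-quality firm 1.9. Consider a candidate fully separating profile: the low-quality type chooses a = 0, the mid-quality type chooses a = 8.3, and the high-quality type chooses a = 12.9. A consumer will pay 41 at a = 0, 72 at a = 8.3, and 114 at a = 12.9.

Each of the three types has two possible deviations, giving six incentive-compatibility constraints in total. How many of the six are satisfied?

5

Mid-quality (own payoff 72 − 10.0×8.3 = -11): to a=0 gives 41 → profitable ✗; to a=12.9 gives 114 − 10.0×12.9 = -15 → no gain ✓.
Low-quality (own payoff 41): to a=8.3 gives 72 − 12.2×8.3 = -29.26 → no gain ✓; to a=12.9 gives 114 − 12.2×12.9 = -43.38 → no gain ✓.
High-quality (own payoff 114 − 1.9×12.9 = 89.49): to a=0 gives 41 → no gain ✓; to a=8.3 gives 72 − 1.9×8.3 = 56.23 → no gain ✓.
5 of the 6 constraints hold; not an equilibrium.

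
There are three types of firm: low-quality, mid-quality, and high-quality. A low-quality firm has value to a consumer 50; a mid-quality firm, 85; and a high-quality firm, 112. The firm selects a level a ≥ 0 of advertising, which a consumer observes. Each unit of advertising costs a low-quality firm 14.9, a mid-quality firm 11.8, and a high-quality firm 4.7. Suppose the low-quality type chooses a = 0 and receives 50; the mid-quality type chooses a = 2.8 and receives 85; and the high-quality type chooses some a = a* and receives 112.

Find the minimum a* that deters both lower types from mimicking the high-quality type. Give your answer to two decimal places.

5.09

Low-quality type (on-path payoff 50) won't mimic when 50 ≥ 112 − 14.9·a*, i.e. a* ≥ 4.16.
Mid-quality type (on-path payoff 85 − 11.8×2.8 = 51.96) won't mimic when 51.96 ≥ 112 − 11.8·a*, i.e. a* ≥ 5.09.
Both must hold, so a* = max(4.16, 5.09) = 5.09. The mid-quality type's constraint binds.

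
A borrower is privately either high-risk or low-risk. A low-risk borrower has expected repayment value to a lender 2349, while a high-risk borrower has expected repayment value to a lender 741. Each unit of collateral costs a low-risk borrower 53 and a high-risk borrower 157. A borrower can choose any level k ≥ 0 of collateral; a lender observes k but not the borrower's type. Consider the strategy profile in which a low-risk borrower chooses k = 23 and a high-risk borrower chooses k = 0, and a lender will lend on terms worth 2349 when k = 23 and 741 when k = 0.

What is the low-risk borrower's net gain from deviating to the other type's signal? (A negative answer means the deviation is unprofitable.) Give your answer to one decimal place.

-389.0

Playing k = 23 the low-risk borrower receives 2349 − 53 × 23 = 1130.
Deviating to k = 0 yields 741 instead.
Gain from deviating: 741 − 1130 = -389.0.
The gain is negative, so the low-risk type's incentive-compatibility constraint is satisfied.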